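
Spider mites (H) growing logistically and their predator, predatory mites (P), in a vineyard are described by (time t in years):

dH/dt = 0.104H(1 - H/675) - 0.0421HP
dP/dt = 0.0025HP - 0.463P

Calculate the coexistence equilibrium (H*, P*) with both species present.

H* ≈ 185, P* ≈ 1.79

From dP/dt = 0 with P > 0: 0.0025H* = 0.463, so H* = 185.
Substitute into dH/dt = 0: 0.104(1 - 185/675) = 0.0421P*.
The bracket is 0.726, giving P* = 0.0755/0.0421 = 1.79.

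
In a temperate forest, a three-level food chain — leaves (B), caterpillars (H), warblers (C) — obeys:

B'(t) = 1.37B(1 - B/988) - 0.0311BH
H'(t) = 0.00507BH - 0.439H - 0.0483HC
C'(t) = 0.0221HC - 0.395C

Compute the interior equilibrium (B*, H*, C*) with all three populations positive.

From dC/dt = 0: 0.0221H* = 0.395, so H* = 17.9.
From dB/dt = 0: 1.37(1 - B*/988) = 0.0311·17.9, giving B* = 988·(1 - 0.406) = 587.
From dH/dt = 0: 0.00507·587 - 0.439 = 0.0483C*, so C* = 2.54/0.0483 = 52.5.

B* ≈ 587, H* ≈ 17.9, C* ≈ 52.5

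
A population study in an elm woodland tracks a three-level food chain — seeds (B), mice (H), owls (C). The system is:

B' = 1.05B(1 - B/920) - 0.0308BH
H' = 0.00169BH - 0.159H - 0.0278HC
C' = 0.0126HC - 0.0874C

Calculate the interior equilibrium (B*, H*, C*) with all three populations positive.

From dC/dt = 0: 0.0126H* = 0.0874, so H* = 6.94.
From dB/dt = 0: 1.05(1 - B*/920) = 0.0308·6.94, giving B* = 920·(1 - 0.203) = 733.
From dH/dt = 0: 0.00169·733 - 0.159 = 0.0278C*, so C* = 1.08/0.0278 = 38.8.

B* ≈ 733, H* ≈ 6.94, C* ≈ 38.8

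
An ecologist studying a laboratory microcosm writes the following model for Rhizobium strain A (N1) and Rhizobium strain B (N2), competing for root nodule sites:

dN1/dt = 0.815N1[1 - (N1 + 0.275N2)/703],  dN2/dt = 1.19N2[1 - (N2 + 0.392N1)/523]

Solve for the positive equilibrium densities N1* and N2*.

Setting both brackets to zero gives the nullclines N1 + 0.275N2 = 703 and 0.392N1 + N2 = 523.
Substituting N2 = 523 - 0.392N1 into the first: N1(1 - 0.275·0.392) = 703 - 0.275·523.
So N1* = 559/0.892 = 627, and then N2* = 523 - 0.392·627 = 277.

N1* ≈ 627, N2* ≈ 277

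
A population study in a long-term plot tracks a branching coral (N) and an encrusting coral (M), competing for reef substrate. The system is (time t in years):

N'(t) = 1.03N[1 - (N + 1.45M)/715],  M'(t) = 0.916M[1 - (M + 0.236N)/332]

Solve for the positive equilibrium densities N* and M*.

Setting both brackets to zero gives the nullclines N + 1.45M = 715 and 0.236N + M = 332.
Substituting M = 332 - 0.236N into the first: N(1 - 1.45·0.236) = 715 - 1.45·332.
So N* = 234/0.658 = 355, and then M* = 332 - 0.236·355 = 248.

N* ≈ 355, M* ≈ 248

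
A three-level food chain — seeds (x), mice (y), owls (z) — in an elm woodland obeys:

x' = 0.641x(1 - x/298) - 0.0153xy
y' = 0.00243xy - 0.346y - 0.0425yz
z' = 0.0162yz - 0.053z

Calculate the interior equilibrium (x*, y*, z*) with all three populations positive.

x* ≈ 275, y* ≈ 3.27, z* ≈ 7.57

From dz/dt = 0: 0.0162y* = 0.053, so y* = 3.27.
From dx/dt = 0: 0.641(1 - x*/298) = 0.0153·3.27, giving x* = 298·(1 - 0.0781) = 275.
From dy/dt = 0: 0.00243·275 - 0.346 = 0.0425z*, so z* = 0.322/0.0425 = 7.57.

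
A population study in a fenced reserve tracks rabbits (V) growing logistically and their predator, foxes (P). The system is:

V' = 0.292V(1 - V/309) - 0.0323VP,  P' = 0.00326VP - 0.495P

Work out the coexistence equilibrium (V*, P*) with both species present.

From dP/dt = 0 with P > 0: 0.00326V* = 0.495, so V* = 152.
Substitute into dV/dt = 0: 0.292(1 - 152/309) = 0.0323P*.
The bracket is 0.509, giving P* = 0.149/0.0323 = 4.6.

V* ≈ 152, P* ≈ 4.6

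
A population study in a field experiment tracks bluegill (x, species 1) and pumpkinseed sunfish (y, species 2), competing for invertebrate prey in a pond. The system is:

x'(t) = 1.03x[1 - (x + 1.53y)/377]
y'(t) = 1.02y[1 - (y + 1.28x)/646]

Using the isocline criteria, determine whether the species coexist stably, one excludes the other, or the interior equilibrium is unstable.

species 2 excludes species 1

Compare the nullcline intercepts: K1/α12 = 377/1.53 = 246 < K2 = 646; K2/α21 = 646/1.28 = 505 > K1 = 377.
Since the inequalities point opposite ways, species 2 can invade but species 1 cannot.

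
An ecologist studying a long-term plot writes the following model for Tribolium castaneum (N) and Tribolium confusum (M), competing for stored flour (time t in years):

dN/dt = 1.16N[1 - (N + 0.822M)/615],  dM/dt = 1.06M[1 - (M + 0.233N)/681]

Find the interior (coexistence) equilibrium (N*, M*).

N* ≈ 68.3, M* ≈ 665

Setting both brackets to zero gives the nullclines N + 0.822M = 615 and 0.233N + M = 681.
Substituting M = 681 - 0.233N into the first: N(1 - 0.822·0.233) = 615 - 0.822·681.
So N* = 55.2/0.808 = 68.3, and then M* = 681 - 0.233·68.3 = 665.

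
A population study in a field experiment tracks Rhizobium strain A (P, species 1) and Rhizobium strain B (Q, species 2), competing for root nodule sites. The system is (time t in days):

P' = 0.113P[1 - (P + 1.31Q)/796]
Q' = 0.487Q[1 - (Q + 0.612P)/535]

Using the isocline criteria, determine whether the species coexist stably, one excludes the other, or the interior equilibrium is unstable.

Compare the nullcline intercepts: K1/α12 = 796/1.31 = 608 > K2 = 535; K2/α21 = 535/0.612 = 874 > K1 = 796.
Since both inequalities hold, each species can invade when rare, so the interior equilibrium is stable.

stable coexistence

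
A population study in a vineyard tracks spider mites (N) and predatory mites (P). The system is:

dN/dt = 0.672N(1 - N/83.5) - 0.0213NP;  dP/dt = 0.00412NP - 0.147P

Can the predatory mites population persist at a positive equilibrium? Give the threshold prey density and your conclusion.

The predator equation gives dP/dt > 0 only when N > 0.147/0.00412 = 35.7.
Without the predator, N → K = 83.5. Since 83.5 > 35.7, the predator can invade and persist.

Threshold N = 35.7; K > 35.7, so yes, the predator persists.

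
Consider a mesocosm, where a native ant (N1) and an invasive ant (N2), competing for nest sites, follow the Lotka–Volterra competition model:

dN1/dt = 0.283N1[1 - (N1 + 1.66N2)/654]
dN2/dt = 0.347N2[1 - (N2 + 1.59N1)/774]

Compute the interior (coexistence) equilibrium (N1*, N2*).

N1* ≈ 385, N2* ≈ 162

Setting both brackets to zero gives the nullclines N1 + 1.66N2 = 654 and 1.59N1 + N2 = 774.
Substituting N2 = 774 - 1.59N1 into the first: N1(1 - 1.66·1.59) = 654 - 1.66·774.
So N1* = -631/-1.64 = 385, and then N2* = 774 - 1.59·385 = 162.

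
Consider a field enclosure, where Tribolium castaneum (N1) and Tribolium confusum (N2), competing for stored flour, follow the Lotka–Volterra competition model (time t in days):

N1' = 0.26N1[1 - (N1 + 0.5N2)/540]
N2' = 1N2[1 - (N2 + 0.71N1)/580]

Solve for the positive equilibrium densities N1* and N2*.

Setting both brackets to zero gives the nullclines N1 + 0.5N2 = 540 and 0.71N1 + N2 = 580.
Substituting N2 = 580 - 0.71N1 into the first: N1(1 - 0.5·0.71) = 540 - 0.5·580.
So N1* = 250/0.645 = 388, and then N2* = 580 - 0.71·388 = 305.

N1* ≈ 388, N2* ≈ 305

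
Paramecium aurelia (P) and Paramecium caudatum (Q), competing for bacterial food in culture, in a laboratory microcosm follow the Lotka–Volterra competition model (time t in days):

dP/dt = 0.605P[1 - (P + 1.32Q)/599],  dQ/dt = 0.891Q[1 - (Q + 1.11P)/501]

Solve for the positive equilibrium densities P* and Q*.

P* ≈ 134, Q* ≈ 352

Setting both brackets to zero gives the nullclines P + 1.32Q = 599 and 1.11P + Q = 501.
Substituting Q = 501 - 1.11P into the first: P(1 - 1.32·1.11) = 599 - 1.32·501.
So P* = -62.3/-0.465 = 134, and then Q* = 501 - 1.11·134 = 352.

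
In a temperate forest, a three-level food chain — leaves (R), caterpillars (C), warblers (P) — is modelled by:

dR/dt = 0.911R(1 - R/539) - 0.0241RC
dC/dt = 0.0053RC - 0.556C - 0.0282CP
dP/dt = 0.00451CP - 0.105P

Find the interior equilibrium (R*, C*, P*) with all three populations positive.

R* ≈ 207, C* ≈ 23.3, P* ≈ 19.2

From dP/dt = 0: 0.00451C* = 0.105, so C* = 23.3.
From dR/dt = 0: 0.911(1 - R*/539) = 0.0241·23.3, giving R* = 539·(1 - 0.616) = 207.
From dC/dt = 0: 0.0053·207 - 0.556 = 0.0282P*, so P* = 0.541/0.0282 = 19.2.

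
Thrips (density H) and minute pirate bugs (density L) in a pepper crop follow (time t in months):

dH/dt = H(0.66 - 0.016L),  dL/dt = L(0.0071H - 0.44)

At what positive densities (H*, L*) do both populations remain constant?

H* ≈ 62, L* ≈ 41.2

Set dL/dt = 0 with L > 0: 0.0071H - 0.44 = 0, so H* = 0.44/0.0071 = 62.
Set dH/dt = 0 with H > 0: 0.66 - 0.016L = 0, so L* = 0.66/0.016 = 41.2.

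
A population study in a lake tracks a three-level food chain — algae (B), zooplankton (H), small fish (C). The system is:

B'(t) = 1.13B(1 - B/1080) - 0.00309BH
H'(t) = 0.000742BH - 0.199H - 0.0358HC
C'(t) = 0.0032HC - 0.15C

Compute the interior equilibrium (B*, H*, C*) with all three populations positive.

B* ≈ 942, H* ≈ 46.9, C* ≈ 14

From dC/dt = 0: 0.0032H* = 0.15, so H* = 46.9.
From dB/dt = 0: 1.13(1 - B*/1080) = 0.00309·46.9, giving B* = 1080·(1 - 0.128) = 942.
From dH/dt = 0: 0.000742·942 - 0.199 = 0.0358C*, so C* = 0.5/0.0358 = 14.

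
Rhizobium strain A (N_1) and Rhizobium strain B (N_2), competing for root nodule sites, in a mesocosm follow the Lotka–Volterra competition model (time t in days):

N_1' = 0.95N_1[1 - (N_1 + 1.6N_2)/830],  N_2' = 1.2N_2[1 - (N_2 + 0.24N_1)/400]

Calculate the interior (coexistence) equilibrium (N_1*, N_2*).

Setting both brackets to zero gives the nullclines N_1 + 1.6N_2 = 830 and 0.24N_1 + N_2 = 400.
Substituting N_2 = 400 - 0.24N_1 into the first: N_1(1 - 1.6·0.24) = 830 - 1.6·400.
So N_1* = 190/0.616 = 308, and then N_2* = 400 - 0.24·308 = 326.

N_1* ≈ 308, N_2* ≈ 326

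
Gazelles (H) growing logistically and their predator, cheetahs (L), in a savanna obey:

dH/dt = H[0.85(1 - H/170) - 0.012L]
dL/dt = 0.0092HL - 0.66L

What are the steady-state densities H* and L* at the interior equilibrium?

H* ≈ 71.7, L* ≈ 40.9

From dL/dt = 0 with L > 0: 0.0092H* = 0.66, so H* = 71.7.
Substitute into dH/dt = 0: 0.85(1 - 71.7/170) = 0.012L*.
The bracket is 0.578, giving L* = 0.491/0.012 = 40.9.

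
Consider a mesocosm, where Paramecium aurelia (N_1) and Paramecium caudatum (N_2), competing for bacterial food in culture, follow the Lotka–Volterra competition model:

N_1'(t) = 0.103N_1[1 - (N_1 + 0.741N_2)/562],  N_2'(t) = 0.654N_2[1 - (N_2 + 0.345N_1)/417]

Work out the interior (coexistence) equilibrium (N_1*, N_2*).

N_1* ≈ 340, N_2* ≈ 300

Setting both brackets to zero gives the nullclines N_1 + 0.741N_2 = 562 and 0.345N_1 + N_2 = 417.
Substituting N_2 = 417 - 0.345N_1 into the first: N_1(1 - 0.741·0.345) = 562 - 0.741·417.
So N_1* = 253/0.744 = 340, and then N_2* = 417 - 0.345·340 = 300.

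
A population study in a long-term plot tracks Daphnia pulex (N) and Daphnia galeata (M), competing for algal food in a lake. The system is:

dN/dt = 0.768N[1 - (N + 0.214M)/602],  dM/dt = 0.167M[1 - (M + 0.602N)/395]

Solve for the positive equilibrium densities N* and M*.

N* ≈ 594, M* ≈ 37.4

Setting both brackets to zero gives the nullclines N + 0.214M = 602 and 0.602N + M = 395.
Substituting M = 395 - 0.602N into the first: N(1 - 0.214·0.602) = 602 - 0.214·395.
So N* = 517/0.871 = 594, and then M* = 395 - 0.602·594 = 37.4.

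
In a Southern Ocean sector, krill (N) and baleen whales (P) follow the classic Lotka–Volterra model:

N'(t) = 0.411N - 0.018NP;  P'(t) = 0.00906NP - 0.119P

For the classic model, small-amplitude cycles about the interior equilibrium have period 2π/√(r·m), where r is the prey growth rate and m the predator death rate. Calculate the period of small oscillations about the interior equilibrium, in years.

T ≈ 28.4 years

Here r = 0.411 and m = 0.119, so r·m = 0.0489.
ω = √0.0489 = 0.221 per year, hence T = 2π/ω ≈ 28.4 years.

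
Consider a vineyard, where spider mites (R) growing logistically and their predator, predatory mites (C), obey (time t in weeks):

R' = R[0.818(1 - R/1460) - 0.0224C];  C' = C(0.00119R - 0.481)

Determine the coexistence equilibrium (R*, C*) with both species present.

R* ≈ 404, C* ≈ 26.4

From dC/dt = 0 with C > 0: 0.00119R* = 0.481, so R* = 404.
Substitute into dR/dt = 0: 0.818(1 - 404/1460) = 0.0224C*.
The bracket is 0.723, giving C* = 0.592/0.0224 = 26.4.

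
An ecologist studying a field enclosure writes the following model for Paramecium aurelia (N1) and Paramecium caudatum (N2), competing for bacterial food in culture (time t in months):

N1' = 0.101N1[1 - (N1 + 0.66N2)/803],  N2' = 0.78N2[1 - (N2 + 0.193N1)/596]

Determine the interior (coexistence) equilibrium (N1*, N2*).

Setting both brackets to zero gives the nullclines N1 + 0.66N2 = 803 and 0.193N1 + N2 = 596.
Substituting N2 = 596 - 0.193N1 into the first: N1(1 - 0.66·0.193) = 803 - 0.66·596.
So N1* = 410/0.873 = 469, and then N2* = 596 - 0.193·469 = 505.

N1* ≈ 469, N2* ≈ 505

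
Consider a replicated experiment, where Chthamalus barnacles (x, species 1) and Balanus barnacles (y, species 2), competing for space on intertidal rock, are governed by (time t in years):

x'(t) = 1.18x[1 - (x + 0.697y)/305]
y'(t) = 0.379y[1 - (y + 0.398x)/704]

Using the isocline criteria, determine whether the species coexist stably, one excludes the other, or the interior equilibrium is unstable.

Compare the nullcline intercepts: K1/α12 = 305/0.697 = 438 < K2 = 704; K2/α21 = 704/0.398 = 1770 > K1 = 305.
Since the inequalities point opposite ways, species 2 can invade but species 1 cannot.

species 2 excludes species 1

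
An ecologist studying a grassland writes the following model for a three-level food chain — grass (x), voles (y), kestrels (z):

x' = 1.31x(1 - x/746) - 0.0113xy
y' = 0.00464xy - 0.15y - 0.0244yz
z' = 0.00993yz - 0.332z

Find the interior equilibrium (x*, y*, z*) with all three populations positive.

x* ≈ 531, y* ≈ 33.4, z* ≈ 94.8

From dz/dt = 0: 0.00993y* = 0.332, so y* = 33.4.
From dx/dt = 0: 1.31(1 - x*/746) = 0.0113·33.4, giving x* = 746·(1 - 0.288) = 531.
From dy/dt = 0: 0.00464·531 - 0.15 = 0.0244z*, so z* = 2.31/0.0244 = 94.8.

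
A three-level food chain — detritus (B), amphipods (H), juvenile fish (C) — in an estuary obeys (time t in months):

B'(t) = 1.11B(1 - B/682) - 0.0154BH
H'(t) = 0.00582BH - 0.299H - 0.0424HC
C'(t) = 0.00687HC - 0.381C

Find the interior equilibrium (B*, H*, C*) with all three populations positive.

B* ≈ 157, H* ≈ 55.5, C* ≈ 14.5

From dC/dt = 0: 0.00687H* = 0.381, so H* = 55.5.
From dB/dt = 0: 1.11(1 - B*/682) = 0.0154·55.5, giving B* = 682·(1 - 0.769) = 157.
From dH/dt = 0: 0.00582·157 - 0.299 = 0.0424C*, so C* = 0.616/0.0424 = 14.5.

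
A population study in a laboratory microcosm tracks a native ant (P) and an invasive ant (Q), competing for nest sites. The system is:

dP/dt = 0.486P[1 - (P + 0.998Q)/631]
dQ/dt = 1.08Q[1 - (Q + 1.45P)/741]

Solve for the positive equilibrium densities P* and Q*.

P* ≈ 243, Q* ≈ 389

Setting both brackets to zero gives the nullclines P + 0.998Q = 631 and 1.45P + Q = 741.
Substituting Q = 741 - 1.45P into the first: P(1 - 0.998·1.45) = 631 - 0.998·741.
So P* = -109/-0.447 = 243, and then Q* = 741 - 1.45·243 = 389.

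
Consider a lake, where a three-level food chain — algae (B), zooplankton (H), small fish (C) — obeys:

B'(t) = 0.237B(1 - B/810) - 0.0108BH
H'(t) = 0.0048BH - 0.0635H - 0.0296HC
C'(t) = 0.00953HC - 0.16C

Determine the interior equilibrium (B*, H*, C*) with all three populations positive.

B* ≈ 190, H* ≈ 16.8, C* ≈ 28.7

From dC/dt = 0: 0.00953H* = 0.16, so H* = 16.8.
From dB/dt = 0: 0.237(1 - B*/810) = 0.0108·16.8, giving B* = 810·(1 - 0.765) = 190.
From dH/dt = 0: 0.0048·190 - 0.0635 = 0.0296C*, so C* = 0.85/0.0296 = 28.7.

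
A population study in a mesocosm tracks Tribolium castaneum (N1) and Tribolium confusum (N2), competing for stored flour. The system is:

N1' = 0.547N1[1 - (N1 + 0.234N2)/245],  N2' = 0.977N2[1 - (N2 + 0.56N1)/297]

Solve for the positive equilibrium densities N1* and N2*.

N1* ≈ 202, N2* ≈ 184

Setting both brackets to zero gives the nullclines N1 + 0.234N2 = 245 and 0.56N1 + N2 = 297.
Substituting N2 = 297 - 0.56N1 into the first: N1(1 - 0.234·0.56) = 245 - 0.234·297.
So N1* = 176/0.869 = 202, and then N2* = 297 - 0.56·202 = 184.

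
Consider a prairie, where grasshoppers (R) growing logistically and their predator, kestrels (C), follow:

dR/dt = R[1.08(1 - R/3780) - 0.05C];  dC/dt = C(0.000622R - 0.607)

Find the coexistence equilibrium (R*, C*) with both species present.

From dC/dt = 0 with C > 0: 0.000622R* = 0.607, so R* = 976.
Substitute into dR/dt = 0: 1.08(1 - 976/3780) = 0.05C*.
The bracket is 0.742, giving C* = 0.801/0.05 = 16.

R* ≈ 976, C* ≈ 16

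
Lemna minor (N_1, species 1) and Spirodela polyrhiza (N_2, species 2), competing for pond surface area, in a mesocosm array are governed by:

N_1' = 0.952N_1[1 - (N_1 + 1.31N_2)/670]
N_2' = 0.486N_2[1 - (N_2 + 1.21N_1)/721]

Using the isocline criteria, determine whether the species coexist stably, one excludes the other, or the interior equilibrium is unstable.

unstable coexistence (outcome depends on initial conditions)

Compare the nullcline intercepts: K1/α12 = 670/1.31 = 511 < K2 = 721; K2/α21 = 721/1.21 = 596 < K1 = 670.
Since both are reversed, neither can invade when rare; the interior point is a saddle.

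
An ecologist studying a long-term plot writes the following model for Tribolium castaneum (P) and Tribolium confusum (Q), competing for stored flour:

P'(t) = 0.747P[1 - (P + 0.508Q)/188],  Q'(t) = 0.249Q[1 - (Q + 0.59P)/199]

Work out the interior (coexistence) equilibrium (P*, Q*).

P* ≈ 124, Q* ≈ 126

Setting both brackets to zero gives the nullclines P + 0.508Q = 188 and 0.59P + Q = 199.
Substituting Q = 199 - 0.59P into the first: P(1 - 0.508·0.59) = 188 - 0.508·199.
So P* = 86.9/0.7 = 124, and then Q* = 199 - 0.59·124 = 126.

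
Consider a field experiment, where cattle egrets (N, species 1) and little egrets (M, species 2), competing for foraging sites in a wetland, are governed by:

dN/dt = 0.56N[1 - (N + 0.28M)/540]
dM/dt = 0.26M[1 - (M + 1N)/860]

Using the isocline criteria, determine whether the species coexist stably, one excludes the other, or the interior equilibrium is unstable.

Compare the nullcline intercepts: K1/α12 = 540/0.28 = 1930 > K2 = 860; K2/α21 = 860/1 = 860 > K1 = 540.
Since both inequalities hold, each species can invade when rare, so the interior equilibrium is stable.

stable coexistence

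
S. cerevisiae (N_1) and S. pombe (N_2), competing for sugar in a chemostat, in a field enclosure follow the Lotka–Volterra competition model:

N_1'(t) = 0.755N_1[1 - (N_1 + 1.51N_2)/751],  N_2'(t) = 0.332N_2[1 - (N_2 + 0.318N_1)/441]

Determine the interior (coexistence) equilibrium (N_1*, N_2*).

N_1* ≈ 164, N_2* ≈ 389

Setting both brackets to zero gives the nullclines N_1 + 1.51N_2 = 751 and 0.318N_1 + N_2 = 441.
Substituting N_2 = 441 - 0.318N_1 into the first: N_1(1 - 1.51·0.318) = 751 - 1.51·441.
So N_1* = 85.1/0.52 = 164, and then N_2* = 441 - 0.318·164 = 389.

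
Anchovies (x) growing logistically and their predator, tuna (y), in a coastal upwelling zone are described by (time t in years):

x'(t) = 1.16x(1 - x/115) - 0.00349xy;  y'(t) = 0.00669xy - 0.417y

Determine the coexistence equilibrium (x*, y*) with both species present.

x* ≈ 62.3, y* ≈ 152

From dy/dt = 0 with y > 0: 0.00669x* = 0.417, so x* = 62.3.
Substitute into dx/dt = 0: 1.16(1 - 62.3/115) = 0.00349y*.
The bracket is 0.458, giving y* = 0.531/0.00349 = 152.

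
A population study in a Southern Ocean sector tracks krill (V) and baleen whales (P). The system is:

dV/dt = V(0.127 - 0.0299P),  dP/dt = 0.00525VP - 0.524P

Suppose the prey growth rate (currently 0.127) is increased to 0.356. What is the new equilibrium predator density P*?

P* ≈ 11.9

At the interior fixed point, setting dV/dt = 0 with V > 0 fixes P* = (prey growth rate)/(VP coefficient) — independent of the other coefficients.
With the change, P* = 0.356/0.0299 = 11.9; it rises from 4.25.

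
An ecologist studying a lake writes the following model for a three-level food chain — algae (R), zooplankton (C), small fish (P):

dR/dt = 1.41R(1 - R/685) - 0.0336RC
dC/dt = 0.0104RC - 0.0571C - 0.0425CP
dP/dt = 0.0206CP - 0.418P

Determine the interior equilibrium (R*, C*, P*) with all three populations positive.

From dP/dt = 0: 0.0206C* = 0.418, so C* = 20.3.
From dR/dt = 0: 1.41(1 - R*/685) = 0.0336·20.3, giving R* = 685·(1 - 0.484) = 354.
From dC/dt = 0: 0.0104·354 - 0.0571 = 0.0425P*, so P* = 3.62/0.0425 = 85.2.

R* ≈ 354, C* ≈ 20.3, P* ≈ 85.2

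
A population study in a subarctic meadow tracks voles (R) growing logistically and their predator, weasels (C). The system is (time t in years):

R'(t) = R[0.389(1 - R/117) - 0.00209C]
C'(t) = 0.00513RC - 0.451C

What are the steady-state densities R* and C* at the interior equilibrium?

R* ≈ 87.9, C* ≈ 46.3

From dC/dt = 0 with C > 0: 0.00513R* = 0.451, so R* = 87.9.
Substitute into dR/dt = 0: 0.389(1 - 87.9/117) = 0.00209C*.
The bracket is 0.249, giving C* = 0.0967/0.00209 = 46.3.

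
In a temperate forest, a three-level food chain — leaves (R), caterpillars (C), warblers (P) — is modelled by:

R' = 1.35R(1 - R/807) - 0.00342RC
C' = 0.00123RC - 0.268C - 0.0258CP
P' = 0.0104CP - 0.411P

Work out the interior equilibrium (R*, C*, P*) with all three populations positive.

From dP/dt = 0: 0.0104C* = 0.411, so C* = 39.5.
From dR/dt = 0: 1.35(1 - R*/807) = 0.00342·39.5, giving R* = 807·(1 - 0.1) = 726.
From dC/dt = 0: 0.00123·726 - 0.268 = 0.0258P*, so P* = 0.625/0.0258 = 24.2.

R* ≈ 726, C* ≈ 39.5, P* ≈ 24.2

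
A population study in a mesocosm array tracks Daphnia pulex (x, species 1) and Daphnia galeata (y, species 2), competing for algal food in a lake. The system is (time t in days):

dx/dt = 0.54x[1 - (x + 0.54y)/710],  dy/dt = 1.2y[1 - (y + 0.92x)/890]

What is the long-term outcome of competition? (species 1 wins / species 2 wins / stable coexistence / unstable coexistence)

stable coexistence

Compare the nullcline intercepts: K1/α12 = 710/0.54 = 1310 > K2 = 890; K2/α21 = 890/0.92 = 967 > K1 = 710.
Since both inequalities hold, each species can invade when rare, so the interior equilibrium is stable.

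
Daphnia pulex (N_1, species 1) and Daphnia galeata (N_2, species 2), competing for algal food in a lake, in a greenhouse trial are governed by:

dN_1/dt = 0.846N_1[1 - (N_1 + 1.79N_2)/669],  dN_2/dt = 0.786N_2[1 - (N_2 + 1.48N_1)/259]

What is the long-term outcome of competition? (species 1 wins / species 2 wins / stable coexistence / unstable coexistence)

species 1 excludes species 2

Compare the nullcline intercepts: K1/α12 = 669/1.79 = 374 > K2 = 259; K2/α21 = 259/1.48 = 175 < K1 = 669.
Since the inequalities point opposite ways, species 1 can invade but species 2 cannot.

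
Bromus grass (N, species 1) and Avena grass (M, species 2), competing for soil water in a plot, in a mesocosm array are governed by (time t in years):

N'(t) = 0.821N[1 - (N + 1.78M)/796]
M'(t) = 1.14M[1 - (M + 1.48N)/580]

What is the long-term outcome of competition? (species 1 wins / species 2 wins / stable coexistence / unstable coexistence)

Compare the nullcline intercepts: K1/α12 = 796/1.78 = 447 < K2 = 580; K2/α21 = 580/1.48 = 392 < K1 = 796.
Since both are reversed, neither can invade when rare; the interior point is a saddle.

unstable coexistence (outcome depends on initial conditions)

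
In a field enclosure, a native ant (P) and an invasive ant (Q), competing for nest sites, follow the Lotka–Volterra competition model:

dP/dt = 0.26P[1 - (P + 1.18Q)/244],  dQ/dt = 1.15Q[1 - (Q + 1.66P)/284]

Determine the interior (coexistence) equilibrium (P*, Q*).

P* ≈ 95, Q* ≈ 126

Setting both brackets to zero gives the nullclines P + 1.18Q = 244 and 1.66P + Q = 284.
Substituting Q = 284 - 1.66P into the first: P(1 - 1.18·1.66) = 244 - 1.18·284.
So P* = -91.1/-0.959 = 95, and then Q* = 284 - 1.66·95 = 126.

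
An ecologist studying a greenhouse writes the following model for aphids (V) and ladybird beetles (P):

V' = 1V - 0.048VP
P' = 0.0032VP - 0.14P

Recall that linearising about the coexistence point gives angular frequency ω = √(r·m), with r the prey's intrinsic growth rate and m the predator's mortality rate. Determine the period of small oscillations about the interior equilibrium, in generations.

T ≈ 16.8 generations

Here r = 1 and m = 0.14, so r·m = 0.14.
ω = √0.14 = 0.374 per generation, hence T = 2π/ω ≈ 16.8 generations.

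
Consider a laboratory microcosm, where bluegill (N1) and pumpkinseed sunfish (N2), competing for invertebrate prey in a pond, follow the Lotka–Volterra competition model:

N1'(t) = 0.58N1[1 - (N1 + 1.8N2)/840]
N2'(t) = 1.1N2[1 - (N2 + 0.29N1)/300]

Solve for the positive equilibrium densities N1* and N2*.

N1* ≈ 628, N2* ≈ 118

Setting both brackets to zero gives the nullclines N1 + 1.8N2 = 840 and 0.29N1 + N2 = 300.
Substituting N2 = 300 - 0.29N1 into the first: N1(1 - 1.8·0.29) = 840 - 1.8·300.
So N1* = 300/0.478 = 628, and then N2* = 300 - 0.29·628 = 118.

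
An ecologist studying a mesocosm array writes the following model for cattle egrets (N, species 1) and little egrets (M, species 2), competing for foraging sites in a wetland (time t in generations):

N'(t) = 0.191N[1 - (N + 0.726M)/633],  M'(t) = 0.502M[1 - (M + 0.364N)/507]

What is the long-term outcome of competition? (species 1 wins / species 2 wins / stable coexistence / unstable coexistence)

stable coexistence

Compare the nullcline intercepts: K1/α12 = 633/0.726 = 872 > K2 = 507; K2/α21 = 507/0.364 = 1390 > K1 = 633.
Since both inequalities hold, each species can invade when rare, so the interior equilibrium is stable.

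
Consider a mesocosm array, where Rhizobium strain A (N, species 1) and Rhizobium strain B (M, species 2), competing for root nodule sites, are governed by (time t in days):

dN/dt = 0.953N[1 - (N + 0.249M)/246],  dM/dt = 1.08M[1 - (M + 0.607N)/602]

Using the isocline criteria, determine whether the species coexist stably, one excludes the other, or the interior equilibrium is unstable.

stable coexistence

Compare the nullcline intercepts: K1/α12 = 246/0.249 = 988 > K2 = 602; K2/α21 = 602/0.607 = 992 > K1 = 246.
Since both inequalities hold, each species can invade when rare, so the interior equilibrium is stable.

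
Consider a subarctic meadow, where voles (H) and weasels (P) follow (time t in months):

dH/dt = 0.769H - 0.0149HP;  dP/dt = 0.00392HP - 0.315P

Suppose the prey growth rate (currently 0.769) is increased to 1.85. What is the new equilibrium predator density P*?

At the interior fixed point, setting dH/dt = 0 with H > 0 fixes P* = (prey growth rate)/(HP coefficient) — independent of the other coefficients.
With the change, P* = 1.85/0.0149 = 124; it rises from 51.6.

P* ≈ 124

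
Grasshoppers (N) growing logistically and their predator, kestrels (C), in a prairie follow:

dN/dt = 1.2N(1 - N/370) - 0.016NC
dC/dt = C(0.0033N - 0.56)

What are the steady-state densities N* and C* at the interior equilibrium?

From dC/dt = 0 with C > 0: 0.0033N* = 0.56, so N* = 170.
Substitute into dN/dt = 0: 1.2(1 - 170/370) = 0.016C*.
The bracket is 0.541, giving C* = 0.65/0.016 = 40.6.

N* ≈ 170, C* ≈ 40.6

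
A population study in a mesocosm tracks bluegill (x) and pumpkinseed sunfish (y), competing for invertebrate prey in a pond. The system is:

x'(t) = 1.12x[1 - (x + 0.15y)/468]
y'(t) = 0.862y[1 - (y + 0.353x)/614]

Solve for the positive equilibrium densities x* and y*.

Setting both brackets to zero gives the nullclines x + 0.15y = 468 and 0.353x + y = 614.
Substituting y = 614 - 0.353x into the first: x(1 - 0.15·0.353) = 468 - 0.15·614.
So x* = 376/0.947 = 397, and then y* = 614 - 0.353·397 = 474.

x* ≈ 397, y* ≈ 474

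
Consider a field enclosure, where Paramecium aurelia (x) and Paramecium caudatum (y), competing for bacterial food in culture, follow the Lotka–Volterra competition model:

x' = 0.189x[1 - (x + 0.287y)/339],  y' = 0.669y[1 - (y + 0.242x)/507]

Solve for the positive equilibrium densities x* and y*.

x* ≈ 208, y* ≈ 457

Setting both brackets to zero gives the nullclines x + 0.287y = 339 and 0.242x + y = 507.
Substituting y = 507 - 0.242x into the first: x(1 - 0.287·0.242) = 339 - 0.287·507.
So x* = 193/0.931 = 208, and then y* = 507 - 0.242·208 = 457.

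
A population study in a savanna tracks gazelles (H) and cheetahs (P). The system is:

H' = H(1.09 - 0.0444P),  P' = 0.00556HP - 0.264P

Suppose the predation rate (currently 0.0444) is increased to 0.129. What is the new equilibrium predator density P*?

P* ≈ 8.45

At the interior fixed point, setting dH/dt = 0 with H > 0 fixes P* = (prey growth rate)/(HP coefficient) — independent of the other coefficients.
With the change, P* = 1.09/0.129 = 8.45; it falls from 24.5.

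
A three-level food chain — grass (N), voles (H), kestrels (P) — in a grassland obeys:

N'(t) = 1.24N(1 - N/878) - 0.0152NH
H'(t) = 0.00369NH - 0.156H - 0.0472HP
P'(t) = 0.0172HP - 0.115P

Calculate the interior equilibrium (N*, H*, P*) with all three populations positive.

From dP/dt = 0: 0.0172H* = 0.115, so H* = 6.69.
From dN/dt = 0: 1.24(1 - N*/878) = 0.0152·6.69, giving N* = 878·(1 - 0.082) = 806.
From dH/dt = 0: 0.00369·806 - 0.156 = 0.0472P*, so P* = 2.82/0.0472 = 59.7.

N* ≈ 806, H* ≈ 6.69, P* ≈ 59.7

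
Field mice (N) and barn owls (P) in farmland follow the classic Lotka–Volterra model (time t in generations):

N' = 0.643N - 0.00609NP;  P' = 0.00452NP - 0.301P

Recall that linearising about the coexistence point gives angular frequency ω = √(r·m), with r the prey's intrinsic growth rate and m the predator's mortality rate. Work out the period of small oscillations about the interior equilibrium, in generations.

Here r = 0.643 and m = 0.301, so r·m = 0.194.
ω = √0.194 = 0.44 per generation, hence T = 2π/ω ≈ 14.3 generations.

T ≈ 14.3 generations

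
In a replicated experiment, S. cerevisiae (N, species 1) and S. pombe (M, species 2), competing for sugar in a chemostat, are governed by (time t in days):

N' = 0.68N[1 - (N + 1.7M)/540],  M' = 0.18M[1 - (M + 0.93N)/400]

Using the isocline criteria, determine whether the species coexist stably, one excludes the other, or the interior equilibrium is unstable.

Compare the nullcline intercepts: K1/α12 = 540/1.7 = 318 < K2 = 400; K2/α21 = 400/0.93 = 430 < K1 = 540.
Since both are reversed, neither can invade when rare; the interior point is a saddle.

unstable coexistence (outcome depends on initial conditions)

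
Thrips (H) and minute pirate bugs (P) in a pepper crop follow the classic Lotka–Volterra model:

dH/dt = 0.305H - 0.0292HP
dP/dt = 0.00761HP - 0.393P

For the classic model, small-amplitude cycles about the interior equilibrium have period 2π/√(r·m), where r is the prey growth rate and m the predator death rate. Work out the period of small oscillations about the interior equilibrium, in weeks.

Here r = 0.305 and m = 0.393, so r·m = 0.12.
ω = √0.12 = 0.346 per week, hence T = 2π/ω ≈ 18.1 weeks.

T ≈ 18.1 weeks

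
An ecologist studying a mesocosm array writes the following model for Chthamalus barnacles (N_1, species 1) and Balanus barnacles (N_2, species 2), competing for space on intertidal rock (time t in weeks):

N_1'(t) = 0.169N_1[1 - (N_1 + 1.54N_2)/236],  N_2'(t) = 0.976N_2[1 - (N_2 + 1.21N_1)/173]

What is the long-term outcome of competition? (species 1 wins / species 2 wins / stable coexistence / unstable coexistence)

unstable coexistence (outcome depends on initial conditions)

Compare the nullcline intercepts: K1/α12 = 236/1.54 = 153 < K2 = 173; K2/α21 = 173/1.21 = 143 < K1 = 236.
Since both are reversed, neither can invade when rare; the interior point is a saddle.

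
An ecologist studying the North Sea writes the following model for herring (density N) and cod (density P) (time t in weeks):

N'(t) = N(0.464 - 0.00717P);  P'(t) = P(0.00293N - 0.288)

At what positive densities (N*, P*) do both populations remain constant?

N* ≈ 98.3, P* ≈ 64.7

Set dP/dt = 0 with P > 0: 0.00293N - 0.288 = 0, so N* = 0.288/0.00293 = 98.3.
Set dN/dt = 0 with N > 0: 0.464 - 0.00717P = 0, so P* = 0.464/0.00717 = 64.7.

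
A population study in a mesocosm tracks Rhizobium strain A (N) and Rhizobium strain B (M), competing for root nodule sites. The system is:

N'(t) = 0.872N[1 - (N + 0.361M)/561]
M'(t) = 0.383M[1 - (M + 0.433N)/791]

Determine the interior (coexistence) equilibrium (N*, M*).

Setting both brackets to zero gives the nullclines N + 0.361M = 561 and 0.433N + M = 791.
Substituting M = 791 - 0.433N into the first: N(1 - 0.361·0.433) = 561 - 0.361·791.
So N* = 275/0.844 = 326, and then M* = 791 - 0.433·326 = 650.

N* ≈ 326, M* ≈ 650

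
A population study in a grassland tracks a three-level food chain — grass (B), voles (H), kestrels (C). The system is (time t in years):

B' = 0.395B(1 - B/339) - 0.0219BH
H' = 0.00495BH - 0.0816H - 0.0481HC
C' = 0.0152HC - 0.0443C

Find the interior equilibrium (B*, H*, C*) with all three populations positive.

B* ≈ 284, H* ≈ 2.91, C* ≈ 27.6

From dC/dt = 0: 0.0152H* = 0.0443, so H* = 2.91.
From dB/dt = 0: 0.395(1 - B*/339) = 0.0219·2.91, giving B* = 339·(1 - 0.162) = 284.
From dH/dt = 0: 0.00495·284 - 0.0816 = 0.0481C*, so C* = 1.33/0.0481 = 27.6.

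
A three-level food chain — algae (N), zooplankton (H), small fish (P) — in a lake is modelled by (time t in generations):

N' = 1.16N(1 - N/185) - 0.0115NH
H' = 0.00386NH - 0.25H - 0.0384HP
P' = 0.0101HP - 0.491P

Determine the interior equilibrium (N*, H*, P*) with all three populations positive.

N* ≈ 95.8, H* ≈ 48.6, P* ≈ 3.12

From dP/dt = 0: 0.0101H* = 0.491, so H* = 48.6.
From dN/dt = 0: 1.16(1 - N*/185) = 0.0115·48.6, giving N* = 185·(1 - 0.482) = 95.8.
From dH/dt = 0: 0.00386·95.8 - 0.25 = 0.0384P*, so P* = 0.12/0.0384 = 3.12.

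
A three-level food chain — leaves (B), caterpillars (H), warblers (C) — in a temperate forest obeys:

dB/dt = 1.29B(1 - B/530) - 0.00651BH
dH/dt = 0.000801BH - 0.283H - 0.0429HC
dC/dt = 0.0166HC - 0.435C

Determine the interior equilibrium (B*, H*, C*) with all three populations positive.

From dC/dt = 0: 0.0166H* = 0.435, so H* = 26.2.
From dB/dt = 0: 1.29(1 - B*/530) = 0.00651·26.2, giving B* = 530·(1 - 0.132) = 460.
From dH/dt = 0: 0.000801·460 - 0.283 = 0.0429C*, so C* = 0.0854/0.0429 = 1.99.

B* ≈ 460, H* ≈ 26.2, C* ≈ 1.99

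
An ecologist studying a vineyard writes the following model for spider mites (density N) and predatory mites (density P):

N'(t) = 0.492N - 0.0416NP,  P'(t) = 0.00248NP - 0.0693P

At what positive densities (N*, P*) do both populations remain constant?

Set dP/dt = 0 with P > 0: 0.00248N - 0.0693 = 0, so N* = 0.0693/0.00248 = 27.9.
Set dN/dt = 0 with N > 0: 0.492 - 0.0416P = 0, so P* = 0.492/0.0416 = 11.8.

N* ≈ 27.9, P* ≈ 11.8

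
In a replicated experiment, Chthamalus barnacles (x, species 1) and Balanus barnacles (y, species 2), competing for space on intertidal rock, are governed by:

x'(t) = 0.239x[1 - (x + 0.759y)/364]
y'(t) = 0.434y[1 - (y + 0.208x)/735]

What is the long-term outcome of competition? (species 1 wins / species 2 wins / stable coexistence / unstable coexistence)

Compare the nullcline intercepts: K1/α12 = 364/0.759 = 480 < K2 = 735; K2/α21 = 735/0.208 = 3530 > K1 = 364.
Since the inequalities point opposite ways, species 2 can invade but species 1 cannot.

species 2 excludes species 1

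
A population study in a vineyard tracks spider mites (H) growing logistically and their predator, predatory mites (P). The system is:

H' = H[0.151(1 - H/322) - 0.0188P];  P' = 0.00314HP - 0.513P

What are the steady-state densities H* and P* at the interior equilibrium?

H* ≈ 163, P* ≈ 3.96

From dP/dt = 0 with P > 0: 0.00314H* = 0.513, so H* = 163.
Substitute into dH/dt = 0: 0.151(1 - 163/322) = 0.0188P*.
The bracket is 0.493, giving P* = 0.0744/0.0188 = 3.96.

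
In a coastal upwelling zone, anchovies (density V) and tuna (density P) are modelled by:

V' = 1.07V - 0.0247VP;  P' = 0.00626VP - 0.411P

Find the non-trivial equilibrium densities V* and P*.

V* ≈ 65.7, P* ≈ 43.3

Set dP/dt = 0 with P > 0: 0.00626V - 0.411 = 0, so V* = 0.411/0.00626 = 65.7.
Set dV/dt = 0 with V > 0: 1.07 - 0.0247P = 0, so P* = 1.07/0.0247 = 43.3.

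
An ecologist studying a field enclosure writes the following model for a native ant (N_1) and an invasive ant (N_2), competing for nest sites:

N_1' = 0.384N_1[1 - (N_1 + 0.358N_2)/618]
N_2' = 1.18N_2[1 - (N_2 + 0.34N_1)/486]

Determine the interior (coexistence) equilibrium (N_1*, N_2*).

N_1* ≈ 506, N_2* ≈ 314

Setting both brackets to zero gives the nullclines N_1 + 0.358N_2 = 618 and 0.34N_1 + N_2 = 486.
Substituting N_2 = 486 - 0.34N_1 into the first: N_1(1 - 0.358·0.34) = 618 - 0.358·486.
So N_1* = 444/0.878 = 506, and then N_2* = 486 - 0.34·506 = 314.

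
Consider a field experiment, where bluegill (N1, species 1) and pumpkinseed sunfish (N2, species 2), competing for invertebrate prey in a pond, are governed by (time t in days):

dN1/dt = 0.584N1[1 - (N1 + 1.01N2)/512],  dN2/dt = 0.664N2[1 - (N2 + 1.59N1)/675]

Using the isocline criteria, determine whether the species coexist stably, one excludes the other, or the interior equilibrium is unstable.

Compare the nullcline intercepts: K1/α12 = 512/1.01 = 507 < K2 = 675; K2/α21 = 675/1.59 = 425 < K1 = 512.
Since both are reversed, neither can invade when rare; the interior point is a saddle.

unstable coexistence (outcome depends on initial conditions)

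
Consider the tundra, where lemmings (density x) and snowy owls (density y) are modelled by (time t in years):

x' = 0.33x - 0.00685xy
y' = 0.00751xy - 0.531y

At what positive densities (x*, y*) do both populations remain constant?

Set dy/dt = 0 with y > 0: 0.00751x - 0.531 = 0, so x* = 0.531/0.00751 = 70.7.
Set dx/dt = 0 with x > 0: 0.33 - 0.00685y = 0, so y* = 0.33/0.00685 = 48.2.

x* ≈ 70.7, y* ≈ 48.2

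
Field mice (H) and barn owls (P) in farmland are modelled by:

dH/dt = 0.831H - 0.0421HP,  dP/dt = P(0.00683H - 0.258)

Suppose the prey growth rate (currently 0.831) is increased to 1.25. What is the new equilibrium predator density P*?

P* ≈ 29.7

At the interior fixed point, setting dH/dt = 0 with H > 0 fixes P* = (prey growth rate)/(HP coefficient) — independent of the other coefficients.
With the change, P* = 1.25/0.0421 = 29.7; it rises from 19.7.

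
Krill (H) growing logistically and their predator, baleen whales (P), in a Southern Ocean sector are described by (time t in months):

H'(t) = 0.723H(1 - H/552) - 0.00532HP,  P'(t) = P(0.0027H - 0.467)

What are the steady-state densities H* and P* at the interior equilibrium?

From dP/dt = 0 with P > 0: 0.0027H* = 0.467, so H* = 173.
Substitute into dH/dt = 0: 0.723(1 - 173/552) = 0.00532P*.
The bracket is 0.687, giving P* = 0.496/0.00532 = 93.3.

H* ≈ 173, P* ≈ 93.3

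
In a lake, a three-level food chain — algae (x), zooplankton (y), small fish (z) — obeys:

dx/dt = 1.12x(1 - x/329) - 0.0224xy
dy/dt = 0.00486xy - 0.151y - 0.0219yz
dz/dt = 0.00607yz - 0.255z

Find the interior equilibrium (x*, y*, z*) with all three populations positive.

x* ≈ 52.6, y* ≈ 42, z* ≈ 4.77

From dz/dt = 0: 0.00607y* = 0.255, so y* = 42.
From dx/dt = 0: 1.12(1 - x*/329) = 0.0224·42, giving x* = 329·(1 - 0.84) = 52.6.
From dy/dt = 0: 0.00486·52.6 - 0.151 = 0.0219z*, so z* = 0.105/0.0219 = 4.77.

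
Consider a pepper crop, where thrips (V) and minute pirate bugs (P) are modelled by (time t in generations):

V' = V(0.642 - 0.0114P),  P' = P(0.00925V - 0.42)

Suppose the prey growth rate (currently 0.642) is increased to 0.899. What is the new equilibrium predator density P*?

P* ≈ 78.9

At the interior fixed point, setting dV/dt = 0 with V > 0 fixes P* = (prey growth rate)/(VP coefficient) — independent of the other coefficients.
With the change, P* = 0.899/0.0114 = 78.9; it rises from 56.3.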